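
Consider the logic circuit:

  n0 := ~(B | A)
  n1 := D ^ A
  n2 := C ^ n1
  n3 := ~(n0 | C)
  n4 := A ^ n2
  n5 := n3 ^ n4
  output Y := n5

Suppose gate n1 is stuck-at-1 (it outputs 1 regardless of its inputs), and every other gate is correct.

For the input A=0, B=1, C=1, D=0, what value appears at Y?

0

Propagate with n1 forced: n0=0, n1=1 [stuck-at-1], n2=0, n3=0, n4=0, n5=0.
So Y = 0. (Without the fault it would be 1.)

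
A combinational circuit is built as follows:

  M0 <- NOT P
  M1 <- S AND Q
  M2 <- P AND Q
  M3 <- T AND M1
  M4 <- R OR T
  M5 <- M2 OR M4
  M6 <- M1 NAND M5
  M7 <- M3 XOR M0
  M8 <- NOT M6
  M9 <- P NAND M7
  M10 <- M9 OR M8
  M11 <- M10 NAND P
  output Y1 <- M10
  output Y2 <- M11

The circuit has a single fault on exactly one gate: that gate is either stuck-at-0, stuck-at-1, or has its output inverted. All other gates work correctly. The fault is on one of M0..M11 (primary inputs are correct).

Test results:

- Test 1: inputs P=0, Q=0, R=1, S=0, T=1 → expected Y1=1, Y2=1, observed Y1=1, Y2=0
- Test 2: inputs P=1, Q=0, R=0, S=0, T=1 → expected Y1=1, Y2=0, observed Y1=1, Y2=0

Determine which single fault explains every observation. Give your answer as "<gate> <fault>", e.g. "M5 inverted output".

Fault-free values for test 1 (P=0, Q=0, R=1, S=0, T=1): M0=1, M1=0, M2=0, M3=0, M4=1, M5=1, M6=1, M7=1, M8=0, M9=1, M10=1, M11=1, giving Y1=1, Y2=1. Observed Y1=1, Y2=0.
Test 1: faults giving observed Y1=1, Y2=0 are {M11 stuck-at-0, M11 inverted output}.
Test 2 (P=1, Q=0, R=0, S=0, T=1): fault-free M0=0, M1=0, M2=0, M3=0, M4=1, M5=1, M6=1, M7=0, M8=0, M9=1, M10=1, M11=0 → Y1=1, Y2=0; observed Y1=1, Y2=0. Eliminates M11 inverted output.
Only M11 stuck-at-0 is consistent with every test.

M11 stuck-at-0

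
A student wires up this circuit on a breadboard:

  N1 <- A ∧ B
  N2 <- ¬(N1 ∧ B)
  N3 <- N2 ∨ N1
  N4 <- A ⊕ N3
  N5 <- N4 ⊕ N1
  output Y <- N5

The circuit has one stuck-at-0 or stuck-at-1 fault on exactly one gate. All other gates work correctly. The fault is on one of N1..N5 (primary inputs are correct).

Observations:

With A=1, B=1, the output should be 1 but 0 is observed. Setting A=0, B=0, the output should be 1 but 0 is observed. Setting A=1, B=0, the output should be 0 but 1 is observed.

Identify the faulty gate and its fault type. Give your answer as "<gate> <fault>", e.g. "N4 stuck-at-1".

N3 stuck-at-0

Fault-free values for test 1 (A=1, B=1): N1=1, N2=0, N3=1, N4=0, N5=1, giving Y=1. Observed 0.
Test 1: faults giving observed 0 are {N1 stuck-at-0, N3 stuck-at-0, N4 stuck-at-1, N5 stuck-at-0}.
Test 2 (A=0, B=0): fault-free N1=0, N2=1, N3=1, N4=1, N5=1 → 1; observed 0. Eliminates N1 stuck-at-0, N4 stuck-at-1.
Test 3 (A=1, B=0): fault-free N1=0, N2=1, N3=1, N4=0, N5=0 → 0; observed 1. Eliminates N5 stuck-at-0.
Only N3 stuck-at-0 is consistent with every test.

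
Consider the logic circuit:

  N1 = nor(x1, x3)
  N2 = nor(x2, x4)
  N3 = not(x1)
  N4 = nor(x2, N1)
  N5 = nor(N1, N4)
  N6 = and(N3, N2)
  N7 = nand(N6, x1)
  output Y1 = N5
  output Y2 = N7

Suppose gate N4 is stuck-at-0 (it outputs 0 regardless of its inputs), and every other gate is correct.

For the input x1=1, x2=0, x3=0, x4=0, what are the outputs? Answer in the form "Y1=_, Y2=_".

Y1=1, Y2=1

Propagate with N4 forced: N1=0, N2=1, N3=0, N4=0 [stuck-at-0], N5=1, N6=0, N7=1.
So the outputs are Y1=1, Y2=1. (Without the fault they would be Y1=0, Y2=1.)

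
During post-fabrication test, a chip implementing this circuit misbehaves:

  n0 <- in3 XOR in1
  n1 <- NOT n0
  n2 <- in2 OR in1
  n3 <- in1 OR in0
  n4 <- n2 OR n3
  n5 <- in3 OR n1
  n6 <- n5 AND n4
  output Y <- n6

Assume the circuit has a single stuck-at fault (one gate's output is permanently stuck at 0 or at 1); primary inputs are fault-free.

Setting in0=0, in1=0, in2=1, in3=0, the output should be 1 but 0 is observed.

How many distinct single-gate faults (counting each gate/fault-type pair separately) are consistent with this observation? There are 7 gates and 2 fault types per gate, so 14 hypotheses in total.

6

Fault-free: n0=0, n1=1, n2=1, n3=0, n4=1, n5=1, n6=1 → 1. Observed 0.
  n0 stuck-at-0: output 1 ✗
  n0 stuck-at-1: output 0 ✓
  n1 stuck-at-0: output 0 ✓
  n1 stuck-at-1: output 1 ✗
  n2 stuck-at-0: output 0 ✓
  n2 stuck-at-1: output 1 ✗
  n3 stuck-at-0: output 1 ✗
  n3 stuck-at-1: output 1 ✗
  n4 stuck-at-0: output 0 ✓
  n4 stuck-at-1: output 1 ✗
  n5 stuck-at-0: output 0 ✓
  n5 stuck-at-1: output 1 ✗
  n6 stuck-at-0: output 0 ✓
  n6 stuck-at-1: output 1 ✗
Consistent faults: {n0 stuck-at-1, n1 stuck-at-0, n2 stuck-at-0, n4 stuck-at-0, n5 stuck-at-0, n6 stuck-at-0} — 6 in all.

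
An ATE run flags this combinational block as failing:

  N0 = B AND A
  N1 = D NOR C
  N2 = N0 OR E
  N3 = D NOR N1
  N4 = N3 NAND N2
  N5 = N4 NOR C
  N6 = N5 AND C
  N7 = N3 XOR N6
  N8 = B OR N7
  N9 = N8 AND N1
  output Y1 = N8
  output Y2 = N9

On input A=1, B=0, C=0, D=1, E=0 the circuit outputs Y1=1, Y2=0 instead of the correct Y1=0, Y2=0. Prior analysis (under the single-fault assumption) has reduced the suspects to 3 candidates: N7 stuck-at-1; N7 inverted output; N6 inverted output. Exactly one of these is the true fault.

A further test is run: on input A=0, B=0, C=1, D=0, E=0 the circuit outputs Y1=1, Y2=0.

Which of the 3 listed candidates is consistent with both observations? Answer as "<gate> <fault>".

Evaluate each candidate on input A=0, B=0, C=1, D=0, E=0:
  N7 stuck-at-1: N0=0, N1=0, N2=0, N3=1, N4=1, N5=0, N6=0, N7=1 [stuck-at-1], N8=1, N9=0 → Y1=1, Y2=0 — matches
  N7 inverted output: N0=0, N1=0, N2=0, N3=1, N4=1, N5=0, N6=0, N7=0 [inverted output], N8=0, N9=0 → Y1=0, Y2=0 — eliminated
  N6 inverted output: N0=0, N1=0, N2=0, N3=1, N4=1, N5=0, N6=1 [inverted output], N7=0, N8=0, N9=0 → Y1=0, Y2=0 — eliminated
Only N7 stuck-at-1 reproduces the observed Y1=1, Y2=0.

N7 stuck-at-1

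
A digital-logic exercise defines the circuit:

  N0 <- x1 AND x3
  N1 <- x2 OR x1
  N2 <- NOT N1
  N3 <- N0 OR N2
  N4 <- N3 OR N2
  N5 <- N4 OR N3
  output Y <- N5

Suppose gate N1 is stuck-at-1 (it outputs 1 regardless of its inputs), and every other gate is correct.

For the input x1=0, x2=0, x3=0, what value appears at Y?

Propagate with N1 forced: N0=0, N1=1 [stuck-at-1], N2=0, N3=0, N4=0, N5=0.
So Y = 0. (Without the fault it would be 1.)

0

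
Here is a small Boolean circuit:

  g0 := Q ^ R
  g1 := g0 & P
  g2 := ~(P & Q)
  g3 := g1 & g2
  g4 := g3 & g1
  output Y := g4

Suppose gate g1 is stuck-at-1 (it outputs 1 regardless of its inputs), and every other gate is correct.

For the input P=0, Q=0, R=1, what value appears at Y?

1

Propagate with g1 forced: g0=1, g1=1 [stuck-at-1], g2=1, g3=1, g4=1.
So Y = 1. (Without the fault it would be 0.)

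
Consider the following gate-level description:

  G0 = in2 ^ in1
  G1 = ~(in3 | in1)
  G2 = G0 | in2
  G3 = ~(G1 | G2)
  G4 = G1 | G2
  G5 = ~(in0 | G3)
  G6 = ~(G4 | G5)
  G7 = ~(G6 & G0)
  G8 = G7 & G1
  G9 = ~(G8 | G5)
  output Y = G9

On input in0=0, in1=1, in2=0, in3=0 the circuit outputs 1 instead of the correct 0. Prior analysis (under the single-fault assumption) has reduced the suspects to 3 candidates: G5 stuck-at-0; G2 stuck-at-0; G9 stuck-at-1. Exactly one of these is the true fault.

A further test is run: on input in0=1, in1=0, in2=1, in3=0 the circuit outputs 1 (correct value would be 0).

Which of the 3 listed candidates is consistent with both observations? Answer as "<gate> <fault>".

Evaluate each candidate on input in0=1, in1=0, in2=1, in3=0:
  G5 stuck-at-0: G0=1, G1=1, G2=1, G3=0, G4=1, G5=0 [stuck-at-0], G6=0, G7=1, G8=1, G9=0 → 0 — eliminated
  G2 stuck-at-0: G0=1, G1=1, G2=0 [stuck-at-0], G3=0, G4=1, G5=0, G6=0, G7=1, G8=1, G9=0 → 0 — eliminated
  G9 stuck-at-1: G0=1, G1=1, G2=1, G3=0, G4=1, G5=0, G6=0, G7=1, G8=1, G9=1 [stuck-at-1] → 1 — matches
Only G9 stuck-at-1 reproduces the observed 1.

G9 stuck-at-1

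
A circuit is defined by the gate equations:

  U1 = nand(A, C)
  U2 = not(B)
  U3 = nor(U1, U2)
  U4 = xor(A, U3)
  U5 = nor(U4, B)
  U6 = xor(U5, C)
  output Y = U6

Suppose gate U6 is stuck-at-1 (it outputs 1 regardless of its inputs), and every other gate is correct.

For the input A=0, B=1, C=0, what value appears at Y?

1

Propagate with U6 forced: U1=1, U2=0, U3=0, U4=0, U5=0, U6=1 [stuck-at-1].
So Y = 1. (Without the fault it would be 0.)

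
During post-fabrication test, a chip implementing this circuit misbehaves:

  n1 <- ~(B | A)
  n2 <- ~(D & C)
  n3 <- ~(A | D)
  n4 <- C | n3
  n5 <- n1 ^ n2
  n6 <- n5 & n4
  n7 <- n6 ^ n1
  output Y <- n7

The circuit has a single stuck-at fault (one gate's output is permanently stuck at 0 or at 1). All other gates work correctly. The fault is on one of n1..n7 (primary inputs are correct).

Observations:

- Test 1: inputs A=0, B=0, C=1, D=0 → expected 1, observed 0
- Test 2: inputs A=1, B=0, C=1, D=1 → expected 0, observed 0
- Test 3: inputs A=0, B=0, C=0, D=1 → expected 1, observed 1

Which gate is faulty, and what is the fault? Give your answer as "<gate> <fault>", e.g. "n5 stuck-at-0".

Fault-free values for test 1 (A=0, B=0, C=1, D=0): n1=1, n2=1, n3=1, n4=1, n5=0, n6=0, n7=1, giving Y=1. Observed 0.
Test 1: faults giving observed 0 are {n2 stuck-at-0, n5 stuck-at-1, n6 stuck-at-1, n7 stuck-at-0}.
Test 2 (A=1, B=0, C=1, D=1): fault-free n1=0, n2=0, n3=0, n4=1, n5=0, n6=0, n7=0 → 0; observed 0. Eliminates n5 stuck-at-1, n6 stuck-at-1.
Test 3 (A=0, B=0, C=0, D=1): fault-free n1=1, n2=1, n3=0, n4=0, n5=0, n6=0, n7=1 → 1; observed 1. Eliminates n7 stuck-at-0.
Only n2 stuck-at-0 is consistent with every test.

n2 stuck-at-0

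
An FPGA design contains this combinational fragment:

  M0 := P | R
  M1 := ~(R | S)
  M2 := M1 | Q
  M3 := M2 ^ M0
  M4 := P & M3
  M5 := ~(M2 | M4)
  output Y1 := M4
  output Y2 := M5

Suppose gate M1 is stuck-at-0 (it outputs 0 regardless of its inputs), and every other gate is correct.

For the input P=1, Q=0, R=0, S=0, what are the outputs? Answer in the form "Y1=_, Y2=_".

Y1=1, Y2=0

Propagate with M1 forced: M0=1, M1=0 [stuck-at-0], M2=0, M3=1, M4=1, M5=0.
So the outputs are Y1=1, Y2=0. (Without the fault they would be Y1=0, Y2=0.)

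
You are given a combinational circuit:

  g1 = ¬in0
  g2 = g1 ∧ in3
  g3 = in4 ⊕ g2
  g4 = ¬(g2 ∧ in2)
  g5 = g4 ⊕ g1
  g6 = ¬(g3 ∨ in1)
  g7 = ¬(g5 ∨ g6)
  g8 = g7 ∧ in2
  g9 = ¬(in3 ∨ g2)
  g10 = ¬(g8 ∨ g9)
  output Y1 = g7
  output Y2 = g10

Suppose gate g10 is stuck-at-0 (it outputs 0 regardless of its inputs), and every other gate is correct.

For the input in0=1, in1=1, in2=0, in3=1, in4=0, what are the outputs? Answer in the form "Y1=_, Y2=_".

Propagate with g10 forced: g1=0, g2=0, g3=0, g4=1, g5=1, g6=0, g7=0, g8=0, g9=0, g10=0 [stuck-at-0].
So the outputs are Y1=0, Y2=0. (Without the fault they would be Y1=0, Y2=1.)

Y1=0, Y2=0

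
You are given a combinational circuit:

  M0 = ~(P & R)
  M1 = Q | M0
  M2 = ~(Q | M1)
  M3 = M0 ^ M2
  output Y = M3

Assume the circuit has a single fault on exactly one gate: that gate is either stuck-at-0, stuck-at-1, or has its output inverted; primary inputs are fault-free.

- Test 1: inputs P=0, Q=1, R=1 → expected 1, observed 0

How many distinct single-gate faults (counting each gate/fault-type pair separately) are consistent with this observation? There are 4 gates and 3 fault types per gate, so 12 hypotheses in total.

6

Fault-free: M0=1, M1=1, M2=0, M3=1 → 1. Observed 0.
  M0 stuck-at-0: output 0 ✓
  M0 stuck-at-1: output 1 ✗
  M0 inverted output: output 0 ✓
  M1 stuck-at-0: output 1 ✗
  M1 stuck-at-1: output 1 ✗
  M1 inverted output: output 1 ✗
  M2 stuck-at-0: output 1 ✗
  M2 stuck-at-1: output 0 ✓
  M2 inverted output: output 0 ✓
  M3 stuck-at-0: output 0 ✓
  M3 stuck-at-1: output 1 ✗
  M3 inverted output: output 0 ✓
Consistent faults: {M0 stuck-at-0, M0 inverted output, M2 stuck-at-1, M2 inverted output, M3 stuck-at-0, M3 inverted output} — 6 in all.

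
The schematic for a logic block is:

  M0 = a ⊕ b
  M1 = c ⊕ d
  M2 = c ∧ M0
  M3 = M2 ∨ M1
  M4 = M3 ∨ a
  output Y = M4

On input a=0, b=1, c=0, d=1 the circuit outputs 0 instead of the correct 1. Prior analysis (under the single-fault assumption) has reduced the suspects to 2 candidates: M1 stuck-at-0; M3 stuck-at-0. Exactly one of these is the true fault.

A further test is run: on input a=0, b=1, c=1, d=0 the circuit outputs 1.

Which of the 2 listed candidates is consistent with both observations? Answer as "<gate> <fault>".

M1 stuck-at-0

Evaluate each candidate on input a=0, b=1, c=1, d=0:
  M1 stuck-at-0: M0=1, M1=0 [stuck-at-0], M2=1, M3=1, M4=1 → 1 — matches
  M3 stuck-at-0: M0=1, M1=1, M2=1, M3=0 [stuck-at-0], M4=0 → 0 — eliminated
Only M1 stuck-at-0 reproduces the observed 1.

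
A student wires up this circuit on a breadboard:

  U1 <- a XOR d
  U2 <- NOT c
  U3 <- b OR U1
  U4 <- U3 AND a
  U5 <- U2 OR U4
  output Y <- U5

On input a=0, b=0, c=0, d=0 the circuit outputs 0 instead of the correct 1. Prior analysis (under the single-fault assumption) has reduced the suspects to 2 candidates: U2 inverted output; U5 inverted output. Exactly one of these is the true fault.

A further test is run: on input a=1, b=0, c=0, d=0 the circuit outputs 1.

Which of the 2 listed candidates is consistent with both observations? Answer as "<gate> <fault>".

Evaluate each candidate on input a=1, b=0, c=0, d=0:
  U2 inverted output: U1=1, U2=0 [inverted output], U3=1, U4=1, U5=1 → 1 — matches
  U5 inverted output: U1=1, U2=1, U3=1, U4=1, U5=0 [inverted output] → 0 — eliminated
Only U2 inverted output reproduces the observed 1.

U2 inverted output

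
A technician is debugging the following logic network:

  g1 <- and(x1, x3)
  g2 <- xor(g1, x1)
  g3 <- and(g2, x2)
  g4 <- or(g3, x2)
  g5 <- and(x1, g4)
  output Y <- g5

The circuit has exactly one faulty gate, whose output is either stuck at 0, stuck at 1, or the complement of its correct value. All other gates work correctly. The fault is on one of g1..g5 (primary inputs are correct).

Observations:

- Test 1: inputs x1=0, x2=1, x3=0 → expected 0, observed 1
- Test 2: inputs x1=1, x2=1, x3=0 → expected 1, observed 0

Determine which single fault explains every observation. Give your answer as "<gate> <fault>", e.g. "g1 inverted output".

g5 inverted output

Fault-free values for test 1 (x1=0, x2=1, x3=0): g1=0, g2=0, g3=0, g4=1, g5=0, giving Y=0. Observed 1.
Test 1: faults giving observed 1 are {g5 stuck-at-1, g5 inverted output}.
Test 2 (x1=1, x2=1, x3=0): fault-free g1=0, g2=1, g3=1, g4=1, g5=1 → 1; observed 0. Eliminates g5 stuck-at-1.
Only g5 inverted output is consistent with every test.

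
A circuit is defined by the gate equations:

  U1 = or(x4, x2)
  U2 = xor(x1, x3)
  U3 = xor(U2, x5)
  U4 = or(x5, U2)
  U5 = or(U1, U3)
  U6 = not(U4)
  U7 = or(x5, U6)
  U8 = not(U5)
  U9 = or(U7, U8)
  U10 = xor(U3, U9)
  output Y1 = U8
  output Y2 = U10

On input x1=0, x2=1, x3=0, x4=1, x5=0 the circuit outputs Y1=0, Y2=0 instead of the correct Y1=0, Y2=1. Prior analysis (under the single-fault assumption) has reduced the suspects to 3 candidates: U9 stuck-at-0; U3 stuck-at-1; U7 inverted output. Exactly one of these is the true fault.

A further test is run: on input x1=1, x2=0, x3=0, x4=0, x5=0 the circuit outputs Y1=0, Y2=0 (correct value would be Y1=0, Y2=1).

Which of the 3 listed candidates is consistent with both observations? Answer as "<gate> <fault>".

Evaluate each candidate on input x1=1, x2=0, x3=0, x4=0, x5=0:
  U9 stuck-at-0: U1=0, U2=1, U3=1, U4=1, U5=1, U6=0, U7=0, U8=0, U9=0 [stuck-at-0], U10=1 → Y1=0, Y2=1 — eliminated
  U3 stuck-at-1: U1=0, U2=1, U3=1 [stuck-at-1], U4=1, U5=1, U6=0, U7=0, U8=0, U9=0, U10=1 → Y1=0, Y2=1 — eliminated
  U7 inverted output: U1=0, U2=1, U3=1, U4=1, U5=1, U6=0, U7=1 [inverted output], U8=0, U9=1, U10=0 → Y1=0, Y2=0 — matches
Only U7 inverted output reproduces the observed Y1=0, Y2=0.

U7 inverted output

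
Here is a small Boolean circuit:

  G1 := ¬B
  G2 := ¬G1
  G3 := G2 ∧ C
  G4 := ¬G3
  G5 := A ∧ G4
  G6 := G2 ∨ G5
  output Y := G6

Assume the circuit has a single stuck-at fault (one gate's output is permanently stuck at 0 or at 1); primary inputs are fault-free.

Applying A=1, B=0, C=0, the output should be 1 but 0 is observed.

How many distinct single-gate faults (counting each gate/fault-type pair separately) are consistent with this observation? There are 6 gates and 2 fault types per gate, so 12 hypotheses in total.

Fault-free: G1=1, G2=0, G3=0, G4=1, G5=1, G6=1 → 1. Observed 0.
  G1 stuck-at-0: output 1 ✗
  G1 stuck-at-1: output 1 ✗
  G2 stuck-at-0: output 1 ✗
  G2 stuck-at-1: output 1 ✗
  G3 stuck-at-0: output 1 ✗
  G3 stuck-at-1: output 0 ✓
  G4 stuck-at-0: output 0 ✓
  G4 stuck-at-1: output 1 ✗
  G5 stuck-at-0: output 0 ✓
  G5 stuck-at-1: output 1 ✗
  G6 stuck-at-0: output 0 ✓
  G6 stuck-at-1: output 1 ✗
Consistent faults: {G3 stuck-at-1, G4 stuck-at-0, G5 stuck-at-0, G6 stuck-at-0} — 4 in all.

4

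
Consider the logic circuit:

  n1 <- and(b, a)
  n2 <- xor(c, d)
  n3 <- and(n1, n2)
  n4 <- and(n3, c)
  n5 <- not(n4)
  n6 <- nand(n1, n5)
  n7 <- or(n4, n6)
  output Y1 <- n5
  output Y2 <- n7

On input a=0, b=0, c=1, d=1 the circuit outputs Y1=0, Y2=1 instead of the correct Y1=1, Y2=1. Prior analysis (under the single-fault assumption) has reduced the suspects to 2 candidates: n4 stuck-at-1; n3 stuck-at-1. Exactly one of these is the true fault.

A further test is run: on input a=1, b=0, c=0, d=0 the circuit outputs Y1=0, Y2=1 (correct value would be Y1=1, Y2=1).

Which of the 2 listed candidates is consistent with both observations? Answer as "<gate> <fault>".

n4 stuck-at-1

Evaluate each candidate on input a=1, b=0, c=0, d=0:
  n4 stuck-at-1: n1=0, n2=0, n3=0, n4=1 [stuck-at-1], n5=0, n6=1, n7=1 → Y1=0, Y2=1 — matches
  n3 stuck-at-1: n1=0, n2=0, n3=1 [stuck-at-1], n4=0, n5=1, n6=1, n7=1 → Y1=1, Y2=1 — eliminated
Only n4 stuck-at-1 reproduces the observed Y1=0, Y2=1.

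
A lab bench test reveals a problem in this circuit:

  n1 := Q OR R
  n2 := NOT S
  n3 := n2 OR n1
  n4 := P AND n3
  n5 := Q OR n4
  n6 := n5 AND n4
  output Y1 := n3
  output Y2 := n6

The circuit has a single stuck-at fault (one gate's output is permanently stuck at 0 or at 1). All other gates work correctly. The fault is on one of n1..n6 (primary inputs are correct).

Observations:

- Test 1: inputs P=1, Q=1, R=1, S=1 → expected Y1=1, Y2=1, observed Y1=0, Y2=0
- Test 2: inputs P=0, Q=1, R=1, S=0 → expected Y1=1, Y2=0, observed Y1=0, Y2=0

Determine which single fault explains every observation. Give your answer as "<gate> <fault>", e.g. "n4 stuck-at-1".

Fault-free values for test 1 (P=1, Q=1, R=1, S=1): n1=1, n2=0, n3=1, n4=1, n5=1, n6=1, giving Y1=1, Y2=1. Observed Y1=0, Y2=0.
Test 1: faults giving observed Y1=0, Y2=0 are {n1 stuck-at-0, n3 stuck-at-0}.
Test 2 (P=0, Q=1, R=1, S=0): fault-free n1=1, n2=1, n3=1, n4=0, n5=1, n6=0 → Y1=1, Y2=0; observed Y1=0, Y2=0. Eliminates n1 stuck-at-0.
Only n3 stuck-at-0 is consistent with every test.

n3 stuck-at-0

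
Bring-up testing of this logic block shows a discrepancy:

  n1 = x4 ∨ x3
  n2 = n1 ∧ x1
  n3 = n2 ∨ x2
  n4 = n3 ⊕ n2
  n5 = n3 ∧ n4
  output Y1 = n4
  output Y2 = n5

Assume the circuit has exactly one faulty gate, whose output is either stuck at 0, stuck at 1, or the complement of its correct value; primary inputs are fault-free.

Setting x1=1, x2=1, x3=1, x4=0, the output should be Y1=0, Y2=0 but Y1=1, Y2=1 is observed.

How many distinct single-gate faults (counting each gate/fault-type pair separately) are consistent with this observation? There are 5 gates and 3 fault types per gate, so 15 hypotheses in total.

6

Fault-free: n1=1, n2=1, n3=1, n4=0, n5=0 → Y1=0, Y2=0. Observed Y1=1, Y2=1.
  n1: stuck-at-0, inverted output ✓; others ✗
  n2: stuck-at-0, inverted output ✓; others ✗
  n3: none of the 3 fault types match ✗
  n4: stuck-at-1, inverted output ✓; others ✗
  n5: none of the 3 fault types match ✗
Consistent faults: {n1 stuck-at-0, n1 inverted output, n2 stuck-at-0, n2 inverted output, n4 stuck-at-1, n4 inverted output} — 6 in all.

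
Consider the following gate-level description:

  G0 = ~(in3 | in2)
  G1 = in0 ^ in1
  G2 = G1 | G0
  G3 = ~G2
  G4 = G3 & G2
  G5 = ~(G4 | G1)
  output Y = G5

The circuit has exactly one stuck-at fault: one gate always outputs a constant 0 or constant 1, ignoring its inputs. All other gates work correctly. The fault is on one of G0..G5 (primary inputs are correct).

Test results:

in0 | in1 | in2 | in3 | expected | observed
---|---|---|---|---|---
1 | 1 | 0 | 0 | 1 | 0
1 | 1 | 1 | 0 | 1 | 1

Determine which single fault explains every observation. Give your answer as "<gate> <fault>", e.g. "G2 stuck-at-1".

Fault-free values for test 1 (in0=1, in1=1, in2=0, in3=0): G0=1, G1=0, G2=1, G3=0, G4=0, G5=1, giving Y=1. Observed 0.
Test 1: faults giving observed 0 are {G1 stuck-at-1, G3 stuck-at-1, G4 stuck-at-1, G5 stuck-at-0}.
Test 2 (in0=1, in1=1, in2=1, in3=0): fault-free G0=0, G1=0, G2=0, G3=1, G4=0, G5=1 → 1; observed 1. Eliminates G1 stuck-at-1, G4 stuck-at-1, G5 stuck-at-0.
Only G3 stuck-at-1 is consistent with every test.

G3 stuck-at-1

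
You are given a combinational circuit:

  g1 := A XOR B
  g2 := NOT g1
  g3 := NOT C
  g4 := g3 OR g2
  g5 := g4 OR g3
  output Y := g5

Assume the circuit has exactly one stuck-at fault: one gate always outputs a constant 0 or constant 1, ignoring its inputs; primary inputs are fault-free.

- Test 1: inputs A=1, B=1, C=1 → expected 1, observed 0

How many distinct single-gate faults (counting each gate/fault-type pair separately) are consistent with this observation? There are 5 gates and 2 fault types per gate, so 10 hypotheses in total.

Fault-free: g1=0, g2=1, g3=0, g4=1, g5=1 → 1. Observed 0.
  g1 stuck-at-0: output 1 ✗
  g1 stuck-at-1: output 0 ✓
  g2 stuck-at-0: output 0 ✓
  g2 stuck-at-1: output 1 ✗
  g3 stuck-at-0: output 1 ✗
  g3 stuck-at-1: output 1 ✗
  g4 stuck-at-0: output 0 ✓
  g4 stuck-at-1: output 1 ✗
  g5 stuck-at-0: output 0 ✓
  g5 stuck-at-1: output 1 ✗
Consistent faults: {g1 stuck-at-1, g2 stuck-at-0, g4 stuck-at-0, g5 stuck-at-0} — 4 in all.

4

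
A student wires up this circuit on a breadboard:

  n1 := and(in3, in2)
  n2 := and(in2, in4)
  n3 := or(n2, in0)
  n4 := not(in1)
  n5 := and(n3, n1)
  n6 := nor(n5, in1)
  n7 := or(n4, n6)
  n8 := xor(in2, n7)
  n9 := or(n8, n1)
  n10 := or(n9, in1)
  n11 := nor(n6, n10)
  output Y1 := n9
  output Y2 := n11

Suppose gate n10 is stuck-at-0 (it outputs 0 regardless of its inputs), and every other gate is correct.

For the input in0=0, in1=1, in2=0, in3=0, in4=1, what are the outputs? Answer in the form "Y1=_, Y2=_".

Propagate with n10 forced: n1=0, n2=0, n3=0, n4=0, n5=0, n6=0, n7=0, n8=0, n9=0, n10=0 [stuck-at-0], n11=1.
So the outputs are Y1=0, Y2=1. (Without the fault they would be Y1=0, Y2=0.)

Y1=0, Y2=1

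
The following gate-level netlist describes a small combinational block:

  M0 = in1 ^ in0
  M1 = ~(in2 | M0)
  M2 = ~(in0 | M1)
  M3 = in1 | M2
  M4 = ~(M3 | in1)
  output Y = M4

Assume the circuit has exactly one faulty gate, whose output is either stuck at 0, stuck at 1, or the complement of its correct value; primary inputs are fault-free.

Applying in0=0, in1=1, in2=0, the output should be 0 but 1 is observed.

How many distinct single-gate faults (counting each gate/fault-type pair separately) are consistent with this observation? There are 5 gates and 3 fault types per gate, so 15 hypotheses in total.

2

Fault-free: M0=1, M1=0, M2=1, M3=1, M4=0 → 0. Observed 1.
  M0: none of the 3 fault types match ✗
  M1: none of the 3 fault types match ✗
  M2: none of the 3 fault types match ✗
  M3: none of the 3 fault types match ✗
  M4: stuck-at-1, inverted output ✓; others ✗
Consistent faults: {M4 stuck-at-1, M4 inverted output} — 2 in all.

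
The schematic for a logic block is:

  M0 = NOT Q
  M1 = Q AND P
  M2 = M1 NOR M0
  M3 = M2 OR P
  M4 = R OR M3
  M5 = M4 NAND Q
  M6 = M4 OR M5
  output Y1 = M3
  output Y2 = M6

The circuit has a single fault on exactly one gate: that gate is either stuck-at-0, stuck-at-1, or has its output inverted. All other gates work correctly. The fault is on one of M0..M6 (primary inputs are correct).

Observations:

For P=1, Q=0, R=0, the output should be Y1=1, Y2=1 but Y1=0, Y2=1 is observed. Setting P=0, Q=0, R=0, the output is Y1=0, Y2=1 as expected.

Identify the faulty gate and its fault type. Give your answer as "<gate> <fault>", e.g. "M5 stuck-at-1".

M3 stuck-at-0

Fault-free values for test 1 (P=1, Q=0, R=0): M0=1, M1=0, M2=0, M3=1, M4=1, M5=1, M6=1, giving Y1=1, Y2=1. Observed Y1=0, Y2=1.
Test 1: faults giving observed Y1=0, Y2=1 are {M3 stuck-at-0, M3 inverted output}.
Test 2 (P=0, Q=0, R=0): fault-free M0=1, M1=0, M2=0, M3=0, M4=0, M5=1, M6=1 → Y1=0, Y2=1; observed Y1=0, Y2=1. Eliminates M3 inverted output.
Only M3 stuck-at-0 is consistent with every test.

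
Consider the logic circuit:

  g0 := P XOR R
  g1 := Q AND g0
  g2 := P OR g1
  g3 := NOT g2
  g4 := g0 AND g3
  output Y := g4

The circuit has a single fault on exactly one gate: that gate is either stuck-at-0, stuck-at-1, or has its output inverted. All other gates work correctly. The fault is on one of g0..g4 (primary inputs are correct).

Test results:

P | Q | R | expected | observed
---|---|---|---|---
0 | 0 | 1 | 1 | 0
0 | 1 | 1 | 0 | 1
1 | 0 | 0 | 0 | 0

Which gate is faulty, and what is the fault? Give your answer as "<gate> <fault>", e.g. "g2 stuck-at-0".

Fault-free values for test 1 (P=0, Q=0, R=1): g0=1, g1=0, g2=0, g3=1, g4=1, giving Y=1. Observed 0.
Test 1: faults giving observed 0 are {g0 stuck-at-0, g0 inverted output, g1 stuck-at-1, g1 inverted output, g2 stuck-at-1, g2 inverted output, g3 stuck-at-0, g3 inverted output, g4 stuck-at-0, g4 inverted output}.
Test 2 (P=0, Q=1, R=1): fault-free g0=1, g1=1, g2=1, g3=0, g4=0 → 0; observed 1. Eliminates g0 stuck-at-0, g0 inverted output, g1 stuck-at-1, g2 stuck-at-1, g3 stuck-at-0, g4 stuck-at-0.
Test 3 (P=1, Q=0, R=0): fault-free g0=1, g1=0, g2=1, g3=0, g4=0 → 0; observed 0. Eliminates g2 inverted output, g3 inverted output, g4 inverted output.
Only g1 inverted output is consistent with every test.

g1 inverted output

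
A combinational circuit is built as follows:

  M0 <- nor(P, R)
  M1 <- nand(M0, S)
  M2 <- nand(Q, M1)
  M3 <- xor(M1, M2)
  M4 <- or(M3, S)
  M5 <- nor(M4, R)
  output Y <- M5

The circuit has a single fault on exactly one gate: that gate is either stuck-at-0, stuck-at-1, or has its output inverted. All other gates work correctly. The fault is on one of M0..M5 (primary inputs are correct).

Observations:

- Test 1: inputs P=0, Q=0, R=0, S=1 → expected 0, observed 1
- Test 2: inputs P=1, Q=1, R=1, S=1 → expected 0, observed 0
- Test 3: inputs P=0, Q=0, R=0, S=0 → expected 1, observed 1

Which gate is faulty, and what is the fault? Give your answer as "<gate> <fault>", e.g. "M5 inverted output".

Fault-free values for test 1 (P=0, Q=0, R=0, S=1): M0=1, M1=0, M2=1, M3=1, M4=1, M5=0, giving Y=0. Observed 1.
Test 1: faults giving observed 1 are {M4 stuck-at-0, M4 inverted output, M5 stuck-at-1, M5 inverted output}.
Test 2 (P=1, Q=1, R=1, S=1): fault-free M0=0, M1=1, M2=0, M3=1, M4=1, M5=0 → 0; observed 0. Eliminates M5 stuck-at-1, M5 inverted output.
Test 3 (P=0, Q=0, R=0, S=0): fault-free M0=1, M1=1, M2=1, M3=0, M4=0, M5=1 → 1; observed 1. Eliminates M4 inverted output.
Only M4 stuck-at-0 is consistent with every test.

M4 stuck-at-0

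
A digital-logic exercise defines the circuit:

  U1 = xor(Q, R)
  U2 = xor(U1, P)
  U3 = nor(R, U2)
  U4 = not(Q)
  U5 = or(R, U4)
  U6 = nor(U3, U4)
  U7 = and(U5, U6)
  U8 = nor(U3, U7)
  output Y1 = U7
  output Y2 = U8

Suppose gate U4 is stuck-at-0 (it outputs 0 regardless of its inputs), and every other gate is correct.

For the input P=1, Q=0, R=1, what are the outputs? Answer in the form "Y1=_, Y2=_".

Y1=1, Y2=0

Propagate with U4 forced: U1=1, U2=0, U3=0, U4=0 [stuck-at-0], U5=1, U6=1, U7=1, U8=0.
So the outputs are Y1=1, Y2=0. (Without the fault they would be Y1=0, Y2=1.)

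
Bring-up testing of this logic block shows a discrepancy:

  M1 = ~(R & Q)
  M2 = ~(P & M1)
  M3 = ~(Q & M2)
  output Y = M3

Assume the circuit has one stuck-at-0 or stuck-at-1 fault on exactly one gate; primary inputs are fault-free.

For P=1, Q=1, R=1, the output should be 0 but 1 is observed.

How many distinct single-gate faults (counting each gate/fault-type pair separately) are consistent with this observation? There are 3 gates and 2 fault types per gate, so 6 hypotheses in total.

3

Fault-free: M1=0, M2=1, M3=0 → 0. Observed 1.
  M1 stuck-at-0: output 0 ✗
  M1 stuck-at-1: output 1 ✓
  M2 stuck-at-0: output 1 ✓
  M2 stuck-at-1: output 0 ✗
  M3 stuck-at-0: output 0 ✗
  M3 stuck-at-1: output 1 ✓
Consistent faults: {M1 stuck-at-1, M2 stuck-at-0, M3 stuck-at-1} — 3 in all.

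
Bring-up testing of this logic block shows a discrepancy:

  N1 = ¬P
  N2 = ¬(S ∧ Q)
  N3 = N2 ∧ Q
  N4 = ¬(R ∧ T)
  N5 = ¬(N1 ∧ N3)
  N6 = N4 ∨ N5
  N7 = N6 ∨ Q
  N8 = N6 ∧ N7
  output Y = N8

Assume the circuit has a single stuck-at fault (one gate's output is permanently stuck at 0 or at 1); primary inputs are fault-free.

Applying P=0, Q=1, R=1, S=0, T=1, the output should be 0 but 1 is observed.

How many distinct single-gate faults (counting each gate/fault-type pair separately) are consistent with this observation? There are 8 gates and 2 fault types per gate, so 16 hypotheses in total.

Fault-free: N1=1, N2=1, N3=1, N4=0, N5=0, N6=0, N7=1, N8=0 → 0. Observed 1.
  N1: stuck-at-0 ✓; others ✗
  N2: stuck-at-0 ✓; others ✗
  N3: stuck-at-0 ✓; others ✗
  N4: stuck-at-1 ✓; others ✗
  N5: stuck-at-1 ✓; others ✗
  N6: stuck-at-1 ✓; others ✗
  N7: none of the 2 fault types match ✗
  N8: stuck-at-1 ✓; others ✗
Consistent faults: {N1 stuck-at-0, N2 stuck-at-0, N3 stuck-at-0, N4 stuck-at-1, N5 stuck-at-1, N6 stuck-at-1, N8 stuck-at-1} — 7 in all.

7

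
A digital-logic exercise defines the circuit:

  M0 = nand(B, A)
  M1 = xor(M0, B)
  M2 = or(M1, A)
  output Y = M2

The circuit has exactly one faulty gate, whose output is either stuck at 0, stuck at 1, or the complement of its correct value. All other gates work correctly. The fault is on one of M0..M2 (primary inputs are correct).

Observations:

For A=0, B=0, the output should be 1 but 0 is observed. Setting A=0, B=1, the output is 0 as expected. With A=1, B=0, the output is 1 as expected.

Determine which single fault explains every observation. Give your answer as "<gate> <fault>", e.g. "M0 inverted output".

M1 stuck-at-0

Fault-free values for test 1 (A=0, B=0): M0=1, M1=1, M2=1, giving Y=1. Observed 0.
Test 1: faults giving observed 0 are {M0 stuck-at-0, M0 inverted output, M1 stuck-at-0, M1 inverted output, M2 stuck-at-0, M2 inverted output}.
Test 2 (A=0, B=1): fault-free M0=1, M1=0, M2=0 → 0; observed 0. Eliminates M0 stuck-at-0, M0 inverted output, M1 inverted output, M2 inverted output.
Test 3 (A=1, B=0): fault-free M0=1, M1=1, M2=1 → 1; observed 1. Eliminates M2 stuck-at-0.
Only M1 stuck-at-0 is consistent with every test.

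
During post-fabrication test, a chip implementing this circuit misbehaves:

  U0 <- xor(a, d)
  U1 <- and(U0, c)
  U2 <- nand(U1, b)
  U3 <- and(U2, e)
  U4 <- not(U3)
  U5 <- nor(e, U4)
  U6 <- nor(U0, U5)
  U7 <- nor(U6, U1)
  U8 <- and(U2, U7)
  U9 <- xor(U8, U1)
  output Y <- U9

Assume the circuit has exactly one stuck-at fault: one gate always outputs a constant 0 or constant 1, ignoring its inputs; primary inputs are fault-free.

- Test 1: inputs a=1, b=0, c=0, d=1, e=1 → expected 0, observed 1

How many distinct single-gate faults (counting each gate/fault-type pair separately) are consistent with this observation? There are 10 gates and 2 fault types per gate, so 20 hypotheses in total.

7

Fault-free: U0=0, U1=0, U2=1, U3=1, U4=0, U5=0, U6=1, U7=0, U8=0, U9=0 → 0. Observed 1.
  U0: stuck-at-1 ✓; others ✗
  U1: stuck-at-1 ✓; others ✗
  U2: none of the 2 fault types match ✗
  U3: none of the 2 fault types match ✗
  U4: none of the 2 fault types match ✗
  U5: stuck-at-1 ✓; others ✗
  U6: stuck-at-0 ✓; others ✗
  U7: stuck-at-1 ✓; others ✗
  U8: stuck-at-1 ✓; others ✗
  U9: stuck-at-1 ✓; others ✗
Consistent faults: {U0 stuck-at-1, U1 stuck-at-1, U5 stuck-at-1, U6 stuck-at-0, U7 stuck-at-1, U8 stuck-at-1, U9 stuck-at-1} — 7 in all.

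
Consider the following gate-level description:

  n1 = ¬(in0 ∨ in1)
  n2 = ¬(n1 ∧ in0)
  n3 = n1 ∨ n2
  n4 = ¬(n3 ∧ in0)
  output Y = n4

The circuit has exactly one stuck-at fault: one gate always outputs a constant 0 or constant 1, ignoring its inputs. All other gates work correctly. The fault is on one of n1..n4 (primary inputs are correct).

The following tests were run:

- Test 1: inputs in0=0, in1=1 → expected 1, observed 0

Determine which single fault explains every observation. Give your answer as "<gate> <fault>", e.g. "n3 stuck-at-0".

Fault-free values for test 1 (in0=0, in1=1): n1=0, n2=1, n3=1, n4=1, giving Y=1. Observed 0.
Test 1: faults giving observed 0 are {n4 stuck-at-0}.
Only n4 stuck-at-0 is consistent with every test.

n4 stuck-at-0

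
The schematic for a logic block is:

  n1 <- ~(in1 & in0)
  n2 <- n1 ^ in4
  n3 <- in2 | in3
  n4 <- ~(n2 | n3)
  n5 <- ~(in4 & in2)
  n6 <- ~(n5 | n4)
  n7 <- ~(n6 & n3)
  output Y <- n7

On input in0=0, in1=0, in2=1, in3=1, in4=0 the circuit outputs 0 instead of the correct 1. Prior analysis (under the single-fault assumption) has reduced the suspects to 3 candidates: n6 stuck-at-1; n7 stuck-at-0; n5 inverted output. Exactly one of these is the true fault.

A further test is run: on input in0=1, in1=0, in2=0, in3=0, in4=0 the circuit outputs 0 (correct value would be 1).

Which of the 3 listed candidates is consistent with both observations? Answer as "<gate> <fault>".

Evaluate each candidate on input in0=1, in1=0, in2=0, in3=0, in4=0:
  n6 stuck-at-1: n1=1, n2=1, n3=0, n4=0, n5=1, n6=1 [stuck-at-1], n7=1 → 1 — eliminated
  n7 stuck-at-0: n1=1, n2=1, n3=0, n4=0, n5=1, n6=0, n7=0 [stuck-at-0] → 0 — matches
  n5 inverted output: n1=1, n2=1, n3=0, n4=0, n5=0 [inverted output], n6=1, n7=1 → 1 — eliminated
Only n7 stuck-at-0 reproduces the observed 0.

n7 stuck-at-0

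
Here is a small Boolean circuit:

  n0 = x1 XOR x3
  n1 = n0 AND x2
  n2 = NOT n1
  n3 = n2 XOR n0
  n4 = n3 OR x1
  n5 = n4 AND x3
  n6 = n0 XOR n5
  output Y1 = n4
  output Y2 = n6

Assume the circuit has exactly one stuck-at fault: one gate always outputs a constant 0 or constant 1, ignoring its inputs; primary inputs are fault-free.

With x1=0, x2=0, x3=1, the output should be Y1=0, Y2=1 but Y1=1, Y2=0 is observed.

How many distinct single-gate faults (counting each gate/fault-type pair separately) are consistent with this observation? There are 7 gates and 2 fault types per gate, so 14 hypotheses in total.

4

Fault-free: n0=1, n1=0, n2=1, n3=0, n4=0, n5=0, n6=1 → Y1=0, Y2=1. Observed Y1=1, Y2=0.
  n0 stuck-at-0: output Y1=1, Y2=1 ✗
  n0 stuck-at-1: output Y1=0, Y2=1 ✗
  n1 stuck-at-0: output Y1=0, Y2=1 ✗
  n1 stuck-at-1: output Y1=1, Y2=0 ✓
  n2 stuck-at-0: output Y1=1, Y2=0 ✓
  n2 stuck-at-1: output Y1=0, Y2=1 ✗
  n3 stuck-at-0: output Y1=0, Y2=1 ✗
  n3 stuck-at-1: output Y1=1, Y2=0 ✓
  n4 stuck-at-0: output Y1=0, Y2=1 ✗
  n4 stuck-at-1: output Y1=1, Y2=0 ✓
  n5 stuck-at-0: output Y1=0, Y2=1 ✗
  n5 stuck-at-1: output Y1=0, Y2=0 ✗
  n6 stuck-at-0: output Y1=0, Y2=0 ✗
  n6 stuck-at-1: output Y1=0, Y2=1 ✗
Consistent faults: {n1 stuck-at-1, n2 stuck-at-0, n3 stuck-at-1, n4 stuck-at-1} — 4 in all.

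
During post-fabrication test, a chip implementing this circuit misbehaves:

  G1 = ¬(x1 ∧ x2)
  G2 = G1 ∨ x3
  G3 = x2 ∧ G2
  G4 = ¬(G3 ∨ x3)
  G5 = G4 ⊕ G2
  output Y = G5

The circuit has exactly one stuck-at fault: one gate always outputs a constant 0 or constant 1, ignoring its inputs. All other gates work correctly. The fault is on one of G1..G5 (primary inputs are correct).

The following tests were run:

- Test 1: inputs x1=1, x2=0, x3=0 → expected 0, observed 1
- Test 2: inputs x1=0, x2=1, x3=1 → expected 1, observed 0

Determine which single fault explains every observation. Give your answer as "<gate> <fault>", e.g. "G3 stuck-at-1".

G2 stuck-at-0

Fault-free values for test 1 (x1=1, x2=0, x3=0): G1=1, G2=1, G3=0, G4=1, G5=0, giving Y=0. Observed 1.
Test 1: faults giving observed 1 are {G1 stuck-at-0, G2 stuck-at-0, G3 stuck-at-1, G4 stuck-at-0, G5 stuck-at-1}.
Test 2 (x1=0, x2=1, x3=1): fault-free G1=1, G2=1, G3=1, G4=0, G5=1 → 1; observed 0. Eliminates G1 stuck-at-0, G3 stuck-at-1, G4 stuck-at-0, G5 stuck-at-1.
Only G2 stuck-at-0 is consistent with every test.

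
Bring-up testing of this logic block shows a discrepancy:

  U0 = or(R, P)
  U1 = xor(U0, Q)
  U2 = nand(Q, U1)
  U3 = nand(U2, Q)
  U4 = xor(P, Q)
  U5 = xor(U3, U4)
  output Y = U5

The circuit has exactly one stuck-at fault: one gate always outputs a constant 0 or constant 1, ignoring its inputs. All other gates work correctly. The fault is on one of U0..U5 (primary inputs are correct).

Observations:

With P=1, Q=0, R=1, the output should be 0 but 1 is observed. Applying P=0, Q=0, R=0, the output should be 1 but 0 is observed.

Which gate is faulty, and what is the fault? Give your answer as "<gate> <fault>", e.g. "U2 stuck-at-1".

U3 stuck-at-0

Fault-free values for test 1 (P=1, Q=0, R=1): U0=1, U1=1, U2=1, U3=1, U4=1, U5=0, giving Y=0. Observed 1.
Test 1: faults giving observed 1 are {U3 stuck-at-0, U4 stuck-at-0, U5 stuck-at-1}.
Test 2 (P=0, Q=0, R=0): fault-free U0=0, U1=0, U2=1, U3=1, U4=0, U5=1 → 1; observed 0. Eliminates U4 stuck-at-0, U5 stuck-at-1.
Only U3 stuck-at-0 is consistent with every test.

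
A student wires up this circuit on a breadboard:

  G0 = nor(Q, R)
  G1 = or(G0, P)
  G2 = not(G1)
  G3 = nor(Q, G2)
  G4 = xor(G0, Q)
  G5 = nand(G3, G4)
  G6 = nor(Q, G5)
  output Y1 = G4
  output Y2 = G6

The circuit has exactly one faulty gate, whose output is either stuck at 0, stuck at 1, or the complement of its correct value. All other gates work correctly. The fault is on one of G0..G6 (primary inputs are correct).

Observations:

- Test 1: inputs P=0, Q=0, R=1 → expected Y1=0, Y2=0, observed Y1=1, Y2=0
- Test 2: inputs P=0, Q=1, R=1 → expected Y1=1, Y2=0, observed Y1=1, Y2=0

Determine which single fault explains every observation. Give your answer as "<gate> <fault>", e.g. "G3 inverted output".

G4 stuck-at-1

Fault-free values for test 1 (P=0, Q=0, R=1): G0=0, G1=0, G2=1, G3=0, G4=0, G5=1, G6=0, giving Y1=0, Y2=0. Observed Y1=1, Y2=0.
Test 1: faults giving observed Y1=1, Y2=0 are {G4 stuck-at-1, G4 inverted output}.
Test 2 (P=0, Q=1, R=1): fault-free G0=0, G1=0, G2=1, G3=0, G4=1, G5=1, G6=0 → Y1=1, Y2=0; observed Y1=1, Y2=0. Eliminates G4 inverted output.
Only G4 stuck-at-1 is consistent with every test.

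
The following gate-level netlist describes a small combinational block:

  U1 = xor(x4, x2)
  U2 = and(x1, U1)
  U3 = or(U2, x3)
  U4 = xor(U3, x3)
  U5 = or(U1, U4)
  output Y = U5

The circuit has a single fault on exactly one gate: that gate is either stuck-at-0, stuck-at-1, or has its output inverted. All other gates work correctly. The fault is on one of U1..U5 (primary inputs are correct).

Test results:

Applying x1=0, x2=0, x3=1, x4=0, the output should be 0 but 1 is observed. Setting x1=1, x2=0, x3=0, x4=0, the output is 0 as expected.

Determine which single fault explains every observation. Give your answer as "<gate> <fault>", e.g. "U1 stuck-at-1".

Fault-free values for test 1 (x1=0, x2=0, x3=1, x4=0): U1=0, U2=0, U3=1, U4=0, U5=0, giving Y=0. Observed 1.
Test 1: faults giving observed 1 are {U1 stuck-at-1, U1 inverted output, U3 stuck-at-0, U3 inverted output, U4 stuck-at-1, U4 inverted output, U5 stuck-at-1, U5 inverted output}.
Test 2 (x1=1, x2=0, x3=0, x4=0): fault-free U1=0, U2=0, U3=0, U4=0, U5=0 → 0; observed 0. Eliminates U1 stuck-at-1, U1 inverted output, U3 inverted output, U4 stuck-at-1, U4 inverted output, U5 stuck-at-1, U5 inverted output.
Only U3 stuck-at-0 is consistent with every test.

U3 stuck-at-0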